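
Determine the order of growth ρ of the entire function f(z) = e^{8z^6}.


|e^{8z^6}| = e^{Re(8·z^6) + 0} ≤ e^{8|z|^6 + 0} = e^{8r^6 + 0} on |z| = r, so ρ ≤ 6. Choosing z on |z|=r so that 8·z^6 is real positive (always possible by picking arg z appropriately) gives |f(z)| = e^{8r^6 + 0}, matching the bound. The additive constant 0 does not affect log log M(r) ~ 6·log r. Hence ρ = 6.
Therefore ρ = 6.

Order ρ = 6.


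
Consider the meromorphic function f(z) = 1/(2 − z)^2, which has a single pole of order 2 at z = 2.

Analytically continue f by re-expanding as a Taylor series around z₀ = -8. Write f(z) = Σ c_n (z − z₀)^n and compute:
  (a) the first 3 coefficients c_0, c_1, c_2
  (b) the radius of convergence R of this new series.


Let w = z − z₀, so z = z₀ + w.
Then 2 − z = 2 − (z₀ + w) = (2 − z₀) − w = 10 − w.
f(z) = 1/(10 − w)^2 = (1/(10)^2) · (1 − w/(10))^{−2}.
By the binomial series (1−u)^{−2} = Σ_{n≥0} C(n+1, 1) u^n for |u|<1, with u = w/(10):
  c_n = C(n+1, 1) / (10)^(n+2).
  c_0 = 1/(10)^2 = 1/100.
  c_1 = 2/(10)^3 = 1/500.
  c_2 = 3/(10)^4 = 3/10000.
The series is valid for |w/d| < 1, i.e. |z − z₀| < |d|.
Radius of convergence: R = |2 − z₀| = |10| = 10 (distance from z₀ to the singularity z = 2).

c_0 = 1/100, c_1 = 1/500, c_2 = 3/10000; R = 10.


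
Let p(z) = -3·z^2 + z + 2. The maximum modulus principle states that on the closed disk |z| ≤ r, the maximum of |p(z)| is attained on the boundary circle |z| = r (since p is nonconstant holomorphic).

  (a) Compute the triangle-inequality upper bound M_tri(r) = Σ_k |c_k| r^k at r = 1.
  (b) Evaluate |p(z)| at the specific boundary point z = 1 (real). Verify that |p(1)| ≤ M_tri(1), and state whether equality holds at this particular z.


Coefficients: c_0 = 2, c_1 = 1, c_2 = -3. Radius r = 1.
Part (a). Triangle bound: M_tri(r) = Σ_k |c_k| r^k
  = |2|·1^0 + |1|·1^1 + |-3|·1^2
  = 2 + 1 + 3 = 6.
This bounds M(r) := max_{|z|=r} |p(z)| from above; equality holds iff all terms c_k z^k can be made to align in phase at a single z on |z|=r.
Part (b). At z = 1 (real, on the circle |z| = r):
  p(1) = (2)·1^0 + (1)·1^1 + (-3)·1^2 = 0.
  |p(1)| = 0.
Check: |p(1)| = 0 ≤ 6 = M_tri(1). ✓ Equality does not hold at z = 1 (the coefficients have mixed signs, so the terms do not all align in phase there).

M_tri(1) = 6; |p(1)| = 0; equality at z=1: no.


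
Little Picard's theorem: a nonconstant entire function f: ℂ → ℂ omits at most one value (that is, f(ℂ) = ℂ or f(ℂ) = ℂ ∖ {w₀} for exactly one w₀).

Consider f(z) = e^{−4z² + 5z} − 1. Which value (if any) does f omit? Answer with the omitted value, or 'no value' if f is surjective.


Little Picard bounds the complement of f(ℂ) to at most one point.
The exponent g(z) = −4z² + 5z is a nonconstant polynomial, hence surjective onto ℂ. So e^{g(z)} takes every value in {e^w : w ∈ ℂ} = ℂ ∖ {0}. Adding -1 shifts the range to ℂ ∖ {-1}. f omits exactly -1.

Omitted value: -1.


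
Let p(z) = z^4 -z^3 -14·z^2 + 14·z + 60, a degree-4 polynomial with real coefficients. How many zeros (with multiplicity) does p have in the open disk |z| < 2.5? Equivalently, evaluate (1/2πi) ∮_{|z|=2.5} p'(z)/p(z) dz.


The zeros of p are: -2, -3, (3 + 1i), (3 - 1i).
Their magnitudes are: 2, 3, 3.162, 3.162.
Zeros with |z| < R = 2.5: -2.
Count = 1.
By the argument principle, (1/2πi) ∮_{|z|=R} p'(z)/p(z) dz equals exactly this count.

Number of zeros inside |z| < 2.5: 1.


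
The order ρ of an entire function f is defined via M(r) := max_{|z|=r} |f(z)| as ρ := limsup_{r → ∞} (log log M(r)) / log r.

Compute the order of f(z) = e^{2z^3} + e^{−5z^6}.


Each summand is entire of order 3 and 6 respectively (as in the single-exponential case). The order of a sum is at most the max of the orders, so ρ ≤ 6. For the lower bound: on |z|=r choose arg z so that -5z^6 is real positive; then |e^{-5z^6}| = e^{5r^6} while |e^{2z^3}| ≤ e^{2r^3} = o(e^{5r^6}). So |f| ≥ e^{5r^6}(1 − o(1)) and ρ ≥ 6. Hence ρ = max(3, 6) = 6.
Therefore ρ = 6.

Order ρ = 6.


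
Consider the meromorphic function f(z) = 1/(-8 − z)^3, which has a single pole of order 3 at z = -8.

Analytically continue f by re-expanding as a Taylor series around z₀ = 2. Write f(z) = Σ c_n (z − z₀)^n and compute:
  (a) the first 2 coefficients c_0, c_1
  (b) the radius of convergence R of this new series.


Let w = z − z₀, so z = z₀ + w.
Then -8 − z = -8 − (z₀ + w) = (-8 − z₀) − w = -10 − w.
f(z) = 1/(-10 − w)^3 = (1/(-10)^3) · (1 − w/(-10))^{−3}.
By the binomial series (1−u)^{−3} = Σ_{n≥0} C(n+2, 2) u^n for |u|<1, with u = w/(-10):
  c_n = C(n+2, 2) / (-10)^(n+3).
  c_0 = 1/(-10)^3 = -1/1000.
  c_1 = 3/(-10)^4 = 3/10000.
The series is valid for |w/d| < 1, i.e. |z − z₀| < |d|.
Radius of convergence: R = |-8 − z₀| = |-10| = 10 (distance from z₀ to the singularity z = -8).

c_0 = -1/1000, c_1 = 3/10000; R = 10.


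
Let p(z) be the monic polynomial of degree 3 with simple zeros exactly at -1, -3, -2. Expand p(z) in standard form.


The polynomial is p(z) = ∏_{α ∈ S} (z − α), where S = {-1, -3, -2}.
Expanding the product yields: p(z) = z^3 + 6·z^2 + 11·z + 6.
The resulting polynomial has degree 3 and real coefficients as required.

p(z) = z^3 + 6·z^2 + 11·z + 6.


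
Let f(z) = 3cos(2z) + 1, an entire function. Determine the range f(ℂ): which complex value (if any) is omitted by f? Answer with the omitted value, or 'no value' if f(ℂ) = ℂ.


Little Picard bounds the complement of f(ℂ) to at most one point.
cos is entire and surjective onto ℂ: for every w ∈ ℂ, cos(ζ) = w has a solution ζ ∈ ℂ (e.g., via the complex inverse arccos). With ζ = 2z this gives z = ζ/(2). Then 3·cos(2z) takes every value in 3·ℂ = ℂ, and adding 1 is a bijection of ℂ. So f is surjective and omits no value. (Note: only on the real line is cos bounded by [−1, 1].)

Omitted value: no value.


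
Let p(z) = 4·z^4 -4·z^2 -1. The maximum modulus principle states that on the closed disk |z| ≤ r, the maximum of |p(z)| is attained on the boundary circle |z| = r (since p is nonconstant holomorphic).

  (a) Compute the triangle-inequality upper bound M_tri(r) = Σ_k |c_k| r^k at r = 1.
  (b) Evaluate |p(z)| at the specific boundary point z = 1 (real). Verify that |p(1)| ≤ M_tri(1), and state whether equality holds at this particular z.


Coefficients: c_0 = -1, c_1 = 0, c_2 = -4, c_3 = 0, c_4 = 4. Radius r = 1.
Part (a). Triangle bound: M_tri(r) = Σ_k |c_k| r^k
  = |-1|·1^0 + |0|·1^1 + |-4|·1^2 + |0|·1^3 + |4|·1^4
  = 1 + 0 + 4 + 0 + 4 = 9.
This bounds M(r) := max_{|z|=r} |p(z)| from above; equality holds iff all terms c_k z^k can be made to align in phase at a single z on |z|=r.
Part (b). At z = 1 (real, on the circle |z| = r):
  p(1) = (-1)·1^0 + (0)·1^1 + (-4)·1^2 + (0)·1^3 + (4)·1^4 = -1.
  |p(1)| = 1.
Check: |p(1)| = 1 ≤ 9 = M_tri(1). ✓ Equality does not hold at z = 1 (the coefficients have mixed signs, so the terms do not all align in phase there).

M_tri(1) = 9; |p(1)| = 1; equality at z=1: no.


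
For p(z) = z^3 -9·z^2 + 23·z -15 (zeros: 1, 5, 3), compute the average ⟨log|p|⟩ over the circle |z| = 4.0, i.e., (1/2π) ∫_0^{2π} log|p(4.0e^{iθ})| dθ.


Zeros: 1, 3, 5; r = 4.0.
Inside |z| < r: 1, 3. Outside (|z| ≥ r): 5.
p(0) = -15, so log|p(0)| = log(15) = 2.7081.
Apply Jensen: I(r) = log|p(0)| + Σ_k log(r/|z_k|), summed over zeros inside |z| < r.
  log(r/|z_k|) for z_k = 1: log(4.0/1) = 1.3863
  log(r/|z_k|) for z_k = 3: log(4.0/3) = 0.2877
  Outside zeros (5) contribute nothing to the Jensen sum.
Sum over inside zeros: 1.6740.
I(r) = log|p(0)| + (inside sum) = 2.7081 + 1.6740 = 4.3820.
Note: since some zeros are outside |z| ≤ r, the simplified n·log(r) form does NOT apply — only the inside zeros contribute.

I(r) ≈ 4.3820.


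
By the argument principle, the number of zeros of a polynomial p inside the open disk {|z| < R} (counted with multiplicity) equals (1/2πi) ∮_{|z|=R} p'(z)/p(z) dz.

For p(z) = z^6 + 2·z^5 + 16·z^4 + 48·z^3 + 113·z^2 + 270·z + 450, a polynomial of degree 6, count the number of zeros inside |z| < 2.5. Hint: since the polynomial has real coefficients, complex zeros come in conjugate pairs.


The zeros of p are: (0 + 3i), (0 - 3i), (-2 + 1i), (-2 - 1i), (1 + 3i), (1 - 3i).
Their magnitudes are: 3, 3, 2.236, 2.236, 3.162, 3.162.
Zeros with |z| < R = 2.5: (-2 + 1i), (-2 - 1i).
Count = 2.
By the argument principle, (1/2πi) ∮_{|z|=R} p'(z)/p(z) dz equals exactly this count.

Number of zeros inside |z| < 2.5: 2.


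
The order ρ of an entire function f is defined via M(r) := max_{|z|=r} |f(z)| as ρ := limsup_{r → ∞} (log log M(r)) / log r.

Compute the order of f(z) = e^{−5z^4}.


|e^{−5z^4}| = e^{Re(-5·z^4) + 0} ≤ e^{5|z|^4 + 0} = e^{5r^4 + 0} on |z| = r, so ρ ≤ 4. Choosing z on |z|=r so that -5·z^4 is real positive (always possible by picking arg z appropriately) gives |f(z)| = e^{5r^4 + 0}, matching the bound. The additive constant 0 does not affect log log M(r) ~ 4·log r. Hence ρ = 4.
Therefore ρ = 4.

Order ρ = 4.


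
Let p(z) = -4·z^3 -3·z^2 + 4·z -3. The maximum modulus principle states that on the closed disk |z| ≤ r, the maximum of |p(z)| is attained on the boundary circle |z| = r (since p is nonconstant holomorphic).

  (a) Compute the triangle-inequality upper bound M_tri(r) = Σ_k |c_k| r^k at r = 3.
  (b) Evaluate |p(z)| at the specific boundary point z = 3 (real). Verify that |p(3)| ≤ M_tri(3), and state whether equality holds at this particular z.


Coefficients: c_0 = -3, c_1 = 4, c_2 = -3, c_3 = -4. Radius r = 3.
Part (a). Triangle bound: M_tri(r) = Σ_k |c_k| r^k
  = |-3|·3^0 + |4|·3^1 + |-3|·3^2 + |-4|·3^3
  = 3 + 12 + 27 + 108 = 150.
This bounds M(r) := max_{|z|=r} |p(z)| from above; equality holds iff all terms c_k z^k can be made to align in phase at a single z on |z|=r.
Part (b). At z = 3 (real, on the circle |z| = r):
  p(3) = (-3)·3^0 + (4)·3^1 + (-3)·3^2 + (-4)·3^3 = -126.
  |p(3)| = 126.
Check: |p(3)| = 126 ≤ 150 = M_tri(3). ✓ Equality does not hold at z = 3 (the coefficients have mixed signs, so the terms do not all align in phase there).

M_tri(3) = 150; |p(3)| = 126; equality at z=3: no.


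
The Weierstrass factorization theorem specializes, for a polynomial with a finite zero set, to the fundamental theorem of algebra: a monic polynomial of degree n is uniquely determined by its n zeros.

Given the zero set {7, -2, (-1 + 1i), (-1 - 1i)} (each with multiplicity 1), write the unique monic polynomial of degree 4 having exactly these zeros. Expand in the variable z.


The polynomial is p(z) = ∏_{α ∈ S} (z − α), where S = {7, -2, (-1 + 1i), (-1 - 1i)}.
Expanding the product yields: p(z) = z^4 -3·z^3 -22·z^2 -38·z -28.
Note conjugate pairs combine to real quadratics: (z − (-1+1i))(z − (-1−1i)) = z² + 2z + 2.
The resulting polynomial has degree 4 and real coefficients as required.

p(z) = z^4 -3·z^3 -22·z^2 -38·z -28.


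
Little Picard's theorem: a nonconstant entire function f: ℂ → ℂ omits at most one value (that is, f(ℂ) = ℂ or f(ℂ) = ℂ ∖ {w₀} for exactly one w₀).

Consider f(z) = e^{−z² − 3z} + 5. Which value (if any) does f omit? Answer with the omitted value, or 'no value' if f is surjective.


Little Picard bounds the complement of f(ℂ) to at most one point.
The exponent g(z) = −z² − 3z is a nonconstant polynomial, hence surjective onto ℂ. So e^{g(z)} takes every value in {e^w : w ∈ ℂ} = ℂ ∖ {0}. Adding 5 shifts the range to ℂ ∖ {5}. f omits exactly 5.

Omitted value: 5.


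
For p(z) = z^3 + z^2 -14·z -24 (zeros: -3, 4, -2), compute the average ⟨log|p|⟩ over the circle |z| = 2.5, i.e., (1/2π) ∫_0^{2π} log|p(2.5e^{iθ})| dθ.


Zeros: -3, -2, 4; r = 2.5.
Inside |z| < r: -2. Outside (|z| ≥ r): -3, 4.
p(0) = -24, so log|p(0)| = log(24) = 3.1781.
Apply Jensen: I(r) = log|p(0)| + Σ_k log(r/|z_k|), summed over zeros inside |z| < r.
  log(r/|z_k|) for z_k = -2: log(2.5/2) = 0.2231
  Outside zeros (-3, 4) contribute nothing to the Jensen sum.
Sum over inside zeros: 0.2231.
I(r) = log|p(0)| + (inside sum) = 3.1781 + 0.2231 = 3.4012.
Note: since some zeros are outside |z| ≤ r, the simplified n·log(r) form does NOT apply — only the inside zeros contribute.

I(r) ≈ 3.4012.


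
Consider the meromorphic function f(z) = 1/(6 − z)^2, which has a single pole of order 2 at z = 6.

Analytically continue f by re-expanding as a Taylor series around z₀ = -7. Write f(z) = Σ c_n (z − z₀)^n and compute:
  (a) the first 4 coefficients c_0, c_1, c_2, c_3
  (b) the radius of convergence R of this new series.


Let w = z − z₀, so z = z₀ + w.
Then 6 − z = 6 − (z₀ + w) = (6 − z₀) − w = 13 − w.
f(z) = 1/(13 − w)^2 = (1/(13)^2) · (1 − w/(13))^{−2}.
By the binomial series (1−u)^{−2} = Σ_{n≥0} C(n+1, 1) u^n for |u|<1, with u = w/(13):
  c_n = C(n+1, 1) / (13)^(n+2).
  c_0 = 1/(13)^2 = 1/169.
  c_1 = 2/(13)^3 = 2/2197.
  c_2 = 3/(13)^4 = 3/28561.
  c_3 = 4/(13)^5 = 4/371293.
The series is valid for |w/d| < 1, i.e. |z − z₀| < |d|.
Radius of convergence: R = |6 − z₀| = |13| = 13 (distance from z₀ to the singularity z = 6).

c_0 = 1/169, c_1 = 2/2197, c_2 = 3/28561, c_3 = 4/371293; R = 13.


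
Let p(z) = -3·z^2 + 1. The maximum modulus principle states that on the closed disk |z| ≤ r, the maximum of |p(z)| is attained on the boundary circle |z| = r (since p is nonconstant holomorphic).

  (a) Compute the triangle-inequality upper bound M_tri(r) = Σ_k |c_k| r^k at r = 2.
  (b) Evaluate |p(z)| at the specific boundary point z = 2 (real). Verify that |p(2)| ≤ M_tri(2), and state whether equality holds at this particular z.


Coefficients: c_0 = 1, c_1 = 0, c_2 = -3. Radius r = 2.
Part (a). Triangle bound: M_tri(r) = Σ_k |c_k| r^k
  = |1|·2^0 + |0|·2^1 + |-3|·2^2
  = 1 + 0 + 12 = 13.
This bounds M(r) := max_{|z|=r} |p(z)| from above; equality holds iff all terms c_k z^k can be made to align in phase at a single z on |z|=r.
Part (b). At z = 2 (real, on the circle |z| = r):
  p(2) = (1)·2^0 + (0)·2^1 + (-3)·2^2 = -11.
  |p(2)| = 11.
Check: |p(2)| = 11 ≤ 13 = M_tri(2). ✓ Equality does not hold at z = 2 (the coefficients have mixed signs, so the terms do not all align in phase there).

M_tri(2) = 13; |p(2)| = 11; equality at z=2: no.


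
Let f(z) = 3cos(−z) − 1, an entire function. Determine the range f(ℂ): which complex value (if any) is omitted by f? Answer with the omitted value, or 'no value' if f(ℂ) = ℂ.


Little Picard bounds the complement of f(ℂ) to at most one point.
cos is entire and surjective onto ℂ: for every w ∈ ℂ, cos(ζ) = w has a solution ζ ∈ ℂ (e.g., via the complex inverse arccos). With ζ = −z this gives z = ζ/(-1). Then 3·cos(−z) takes every value in 3·ℂ = ℂ, and adding -1 is a bijection of ℂ. So f is surjective and omits no value. (Note: only on the real line is cos bounded by [−1, 1].)

Omitted value: no value.


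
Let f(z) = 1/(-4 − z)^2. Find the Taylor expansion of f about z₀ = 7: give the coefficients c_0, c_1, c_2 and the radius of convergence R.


Let w = z − z₀, so z = z₀ + w.
Then -4 − z = -4 − (z₀ + w) = (-4 − z₀) − w = -11 − w.
f(z) = 1/(-11 − w)^2 = (1/(-11)^2) · (1 − w/(-11))^{−2}.
By the binomial series (1−u)^{−2} = Σ_{n≥0} C(n+1, 1) u^n for |u|<1, with u = w/(-11):
  c_n = C(n+1, 1) / (-11)^(n+2).
  c_0 = 1/(-11)^2 = 1/121.
  c_1 = 2/(-11)^3 = -2/1331.
  c_2 = 3/(-11)^4 = 3/14641.
The series is valid for |w/d| < 1, i.e. |z − z₀| < |d|.
Radius of convergence: R = |-4 − z₀| = |-11| = 11 (distance from z₀ to the singularity z = -4).

c_0 = 1/121, c_1 = -2/1331, c_2 = 3/14641; R = 11.


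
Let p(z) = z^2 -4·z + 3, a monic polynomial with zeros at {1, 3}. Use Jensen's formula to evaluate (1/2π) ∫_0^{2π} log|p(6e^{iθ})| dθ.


Zeros: 1, 3; r = 6.
Inside |z| < r: 1, 3. Outside (|z| ≥ r): ∅.
p(0) = 3, so log|p(0)| = log(3) = 1.0986.
Apply Jensen: I(r) = log|p(0)| + Σ_k log(r/|z_k|), summed over zeros inside |z| < r.
  log(r/|z_k|) for z_k = 1: log(6/1) = 1.7918
  log(r/|z_k|) for z_k = 3: log(6/3) = 0.6931
Sum over inside zeros: 2.4849.
I(r) = log|p(0)| + (inside sum) = 1.0986 + 2.4849 = 3.5835.
Closed form (all zeros inside, monic): I(r) = n·log(r) = 2·log(6) = 3.5835. ✓

I(r) ≈ 3.5835.


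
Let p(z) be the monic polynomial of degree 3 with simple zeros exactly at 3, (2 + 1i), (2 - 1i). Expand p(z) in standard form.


The polynomial is p(z) = ∏_{α ∈ S} (z − α), where S = {3, (2 + 1i), (2 - 1i)}.
Expanding the product yields: p(z) = z^3 -7·z^2 + 17·z -15.
Note conjugate pairs combine to real quadratics: (z − (2+1i))(z − (2−1i)) = z² − 4z + 5.
The resulting polynomial has degree 3 and real coefficients as required.

p(z) = z^3 -7·z^2 + 17·z -15.


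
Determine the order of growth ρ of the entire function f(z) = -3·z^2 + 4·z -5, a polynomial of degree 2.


|f(z)| ≤ Σ|c_k|·r^k = O(r^2) as r → ∞. Polynomial growth is O(e^{r^ε}) for every ε > 0 (since r^2/e^{r^ε} → 0), so ρ ≤ ε for all ε > 0, i.e. ρ = 0. Every nonconstant polynomial has order 0.
Therefore ρ = 0.

Order ρ = 0.


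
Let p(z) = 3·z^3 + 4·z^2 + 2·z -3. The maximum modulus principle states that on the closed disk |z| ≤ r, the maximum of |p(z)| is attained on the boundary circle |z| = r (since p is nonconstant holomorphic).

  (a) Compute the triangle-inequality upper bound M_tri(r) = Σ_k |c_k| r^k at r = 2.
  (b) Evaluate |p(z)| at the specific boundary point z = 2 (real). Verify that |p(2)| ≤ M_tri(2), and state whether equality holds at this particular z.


Coefficients: c_0 = -3, c_1 = 2, c_2 = 4, c_3 = 3. Radius r = 2.
Part (a). Triangle bound: M_tri(r) = Σ_k |c_k| r^k
  = |-3|·2^0 + |2|·2^1 + |4|·2^2 + |3|·2^3
  = 3 + 4 + 16 + 24 = 47.
This bounds M(r) := max_{|z|=r} |p(z)| from above; equality holds iff all terms c_k z^k can be made to align in phase at a single z on |z|=r.
Part (b). At z = 2 (real, on the circle |z| = r):
  p(2) = (-3)·2^0 + (2)·2^1 + (4)·2^2 + (3)·2^3 = 41.
  |p(2)| = 41.
Check: |p(2)| = 41 ≤ 47 = M_tri(2). ✓ Equality does not hold at z = 2 (the coefficients have mixed signs, so the terms do not all align in phase there).

M_tri(2) = 47; |p(2)| = 41; equality at z=2: no.


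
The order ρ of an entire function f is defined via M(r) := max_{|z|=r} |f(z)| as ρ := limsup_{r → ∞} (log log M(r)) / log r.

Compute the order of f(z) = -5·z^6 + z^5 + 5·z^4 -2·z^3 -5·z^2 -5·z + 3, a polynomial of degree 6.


|f(z)| ≤ Σ|c_k|·r^k = O(r^6) as r → ∞. Polynomial growth is O(e^{r^ε}) for every ε > 0 (since r^6/e^{r^ε} → 0), so ρ ≤ ε for all ε > 0, i.e. ρ = 0. Every nonconstant polynomial has order 0.
Therefore ρ = 0.

Order ρ = 0.


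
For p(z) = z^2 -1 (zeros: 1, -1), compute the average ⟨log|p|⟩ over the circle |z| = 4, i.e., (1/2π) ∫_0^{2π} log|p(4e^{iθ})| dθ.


Zeros: -1, 1; r = 4.
Inside |z| < r: -1, 1. Outside (|z| ≥ r): ∅.
p(0) = -1, so log|p(0)| = log(1) = 0.0000.
Apply Jensen: I(r) = log|p(0)| + Σ_k log(r/|z_k|), summed over zeros inside |z| < r.
  log(r/|z_k|) for z_k = 1: log(4/1) = 1.3863
  log(r/|z_k|) for z_k = -1: log(4/1) = 1.3863
Sum over inside zeros: 2.7726.
I(r) = log|p(0)| + (inside sum) = 0.0000 + 2.7726 = 2.7726.
Closed form (all zeros inside, monic): I(r) = n·log(r) = 2·log(4) = 2.7726. ✓

I(r) ≈ 2.7726.


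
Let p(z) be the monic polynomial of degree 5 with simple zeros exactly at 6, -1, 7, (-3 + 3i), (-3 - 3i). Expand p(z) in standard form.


The polynomial is p(z) = ∏_{α ∈ S} (z − α), where S = {6, -1, 7, (-3 + 3i), (-3 - 3i)}.
Expanding the product yields: p(z) = z^5 -6·z^4 -25·z^3 + 774·z + 756.
Note conjugate pairs combine to real quadratics: (z − (-3+3i))(z − (-3−3i)) = z² + 6z + 18.
The resulting polynomial has degree 5 and real coefficients as required.

p(z) = z^5 -6·z^4 -25·z^3 + 774·z + 756.


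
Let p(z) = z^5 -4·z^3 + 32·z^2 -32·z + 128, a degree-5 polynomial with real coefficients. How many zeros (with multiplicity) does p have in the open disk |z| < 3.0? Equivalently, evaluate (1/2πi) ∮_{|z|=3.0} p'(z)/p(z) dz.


The zeros of p are: -4, (2 + 2i), (2 - 2i), (0 + 2i), (0 - 2i).
Their magnitudes are: 4, 2.828, 2.828, 2, 2.
Zeros with |z| < R = 3.0: (2 + 2i), (2 - 2i), (0 + 2i), (0 - 2i).
Count = 4.
By the argument principle, (1/2πi) ∮_{|z|=R} p'(z)/p(z) dz equals exactly this count.

Number of zeros inside |z| < 3.0: 4.


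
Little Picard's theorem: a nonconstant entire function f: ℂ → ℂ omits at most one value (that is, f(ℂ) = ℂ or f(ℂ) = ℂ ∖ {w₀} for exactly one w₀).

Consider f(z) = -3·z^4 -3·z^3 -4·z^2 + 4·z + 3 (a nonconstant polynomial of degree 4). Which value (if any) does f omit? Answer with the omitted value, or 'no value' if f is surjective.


Little Picard bounds the complement of f(ℂ) to at most one point.
For every w ∈ ℂ, the equation p(z) − w = 0 is a nonconstant polynomial in z and hence has at least one root by the fundamental theorem of algebra. So p is surjective onto ℂ, omitting no value.

Omitted value: no value.


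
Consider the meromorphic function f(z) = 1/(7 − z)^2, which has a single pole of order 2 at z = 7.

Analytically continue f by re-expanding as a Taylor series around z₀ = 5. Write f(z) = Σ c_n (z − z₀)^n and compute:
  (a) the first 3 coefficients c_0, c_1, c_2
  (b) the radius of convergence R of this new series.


Let w = z − z₀, so z = z₀ + w.
Then 7 − z = 7 − (z₀ + w) = (7 − z₀) − w = 2 − w.
f(z) = 1/(2 − w)^2 = (1/(2)^2) · (1 − w/(2))^{−2}.
By the binomial series (1−u)^{−2} = Σ_{n≥0} C(n+1, 1) u^n for |u|<1, with u = w/(2):
  c_n = C(n+1, 1) / (2)^(n+2).
  c_0 = 1/(2)^2 = 1/4.
  c_1 = 2/(2)^3 = 1/4.
  c_2 = 3/(2)^4 = 3/16.
The series is valid for |w/d| < 1, i.e. |z − z₀| < |d|.
Radius of convergence: R = |7 − z₀| = |2| = 2 (distance from z₀ to the singularity z = 7).

c_0 = 1/4, c_1 = 1/4, c_2 = 3/16; R = 2.


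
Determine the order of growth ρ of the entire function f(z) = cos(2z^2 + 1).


Write cos(w) = (e^{iw} ± e^{−iw})/(2 or 2i), so |cos(w)| ≤ e^{|w|}. With w = 2z^2 + 1, |w| ≤ 2r^2 + 1 on |z|=r, giving M(r) ≤ e^{2r^2 + 1} and ρ ≤ 2. For the lower bound, choose z on |z|=r with 2z^2 purely imaginary of modulus 2r^2; then |cos(2z^2 + 1)| grows like e^{2r^2}/2, so ρ ≥ 2. Hence ρ = 2.
Therefore ρ = 2.

Order ρ = 2.


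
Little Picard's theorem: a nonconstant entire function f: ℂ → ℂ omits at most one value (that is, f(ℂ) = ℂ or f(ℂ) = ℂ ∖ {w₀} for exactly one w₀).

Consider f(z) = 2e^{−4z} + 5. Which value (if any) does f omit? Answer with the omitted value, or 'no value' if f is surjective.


Little Picard bounds the complement of f(ℂ) to at most one point.
e^{−4z} is never zero on ℂ, so 2·e^{−4z} takes every value in ℂ ∖ {0}. Adding 5 shifts the range to ℂ ∖ {5}. Thus f omits exactly the value 5.

Omitted value: 5.


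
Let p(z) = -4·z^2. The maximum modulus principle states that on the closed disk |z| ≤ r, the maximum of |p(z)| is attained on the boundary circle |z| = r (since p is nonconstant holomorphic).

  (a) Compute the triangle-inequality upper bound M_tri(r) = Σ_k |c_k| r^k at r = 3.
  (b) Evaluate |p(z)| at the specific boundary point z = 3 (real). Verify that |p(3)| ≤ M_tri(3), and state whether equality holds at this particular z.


Coefficients: c_0 = 0, c_1 = 0, c_2 = -4. Radius r = 3.
Part (a). Triangle bound: M_tri(r) = Σ_k |c_k| r^k
  = |0|·3^0 + |0|·3^1 + |-4|·3^2
  = 0 + 0 + 36 = 36.
This bounds M(r) := max_{|z|=r} |p(z)| from above; equality holds iff all terms c_k z^k can be made to align in phase at a single z on |z|=r.
Part (b). At z = 3 (real, on the circle |z| = r):
  p(3) = (0)·3^0 + (0)·3^1 + (-4)·3^2 = -36.
  |p(3)| = 36.
Since all nonzero coefficients share the same sign, |p(3)| = 36 = M_tri(3); the triangle bound is attained at z = 3, so in fact M(r) = 36.

M_tri(3) = 36; |p(3)| = 36; equality at z=3: yes.


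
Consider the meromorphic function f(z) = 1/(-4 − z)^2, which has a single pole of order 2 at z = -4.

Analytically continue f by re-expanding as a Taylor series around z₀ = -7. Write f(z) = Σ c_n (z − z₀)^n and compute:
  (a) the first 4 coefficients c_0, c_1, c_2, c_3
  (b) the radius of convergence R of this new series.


Let w = z − z₀, so z = z₀ + w.
Then -4 − z = -4 − (z₀ + w) = (-4 − z₀) − w = 3 − w.
f(z) = 1/(3 − w)^2 = (1/(3)^2) · (1 − w/(3))^{−2}.
By the binomial series (1−u)^{−2} = Σ_{n≥0} C(n+1, 1) u^n for |u|<1, with u = w/(3):
  c_n = C(n+1, 1) / (3)^(n+2).
  c_0 = 1/(3)^2 = 1/9.
  c_1 = 2/(3)^3 = 2/27.
  c_2 = 3/(3)^4 = 1/27.
  c_3 = 4/(3)^5 = 4/243.
The series is valid for |w/d| < 1, i.e. |z − z₀| < |d|.
Radius of convergence: R = |-4 − z₀| = |3| = 3 (distance from z₀ to the singularity z = -4).

c_0 = 1/9, c_1 = 2/27, c_2 = 1/27, c_3 = 4/243; R = 3.


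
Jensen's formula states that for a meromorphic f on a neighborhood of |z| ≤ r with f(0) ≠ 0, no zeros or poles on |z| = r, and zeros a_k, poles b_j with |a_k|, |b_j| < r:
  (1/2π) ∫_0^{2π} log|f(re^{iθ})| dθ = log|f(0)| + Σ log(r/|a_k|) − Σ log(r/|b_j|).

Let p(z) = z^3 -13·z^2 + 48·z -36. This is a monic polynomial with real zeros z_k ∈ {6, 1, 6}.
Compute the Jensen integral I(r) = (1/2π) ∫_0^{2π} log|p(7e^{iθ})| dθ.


Zeros: 1, 6, 6; r = 7.
Inside |z| < r: 1, 6, 6. Outside (|z| ≥ r): ∅.
p(0) = -36, so log|p(0)| = log(36) = 3.5835.
Apply Jensen: I(r) = log|p(0)| + Σ_k log(r/|z_k|), summed over zeros inside |z| < r.
  log(r/|z_k|) for z_k = 6: log(7/6) = 0.1542
  log(r/|z_k|) for z_k = 1: log(7/1) = 1.9459
  log(r/|z_k|) for z_k = 6: log(7/6) = 0.1542
Sum over inside zeros: 2.2542.
I(r) = log|p(0)| + (inside sum) = 3.5835 + 2.2542 = 5.8377.
Closed form (all zeros inside, monic): I(r) = n·log(r) = 3·log(7) = 5.8377. ✓

I(r) ≈ 5.8377.


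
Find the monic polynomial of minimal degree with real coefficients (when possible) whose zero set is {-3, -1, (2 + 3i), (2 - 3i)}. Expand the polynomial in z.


The polynomial is p(z) = ∏_{α ∈ S} (z − α), where S = {-3, -1, (2 + 3i), (2 - 3i)}.
Expanding the product yields: p(z) = z^4 + 40·z + 39.
Note conjugate pairs combine to real quadratics: (z − (2+3i))(z − (2−3i)) = z² − 4z + 13.
The resulting polynomial has degree 4 and real coefficients as required.

p(z) = z^4 + 40·z + 39.


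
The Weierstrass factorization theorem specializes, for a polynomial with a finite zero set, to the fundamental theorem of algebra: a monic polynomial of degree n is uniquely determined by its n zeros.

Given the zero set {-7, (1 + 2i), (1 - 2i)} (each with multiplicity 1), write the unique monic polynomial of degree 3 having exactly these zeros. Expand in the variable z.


The polynomial is p(z) = ∏_{α ∈ S} (z − α), where S = {-7, (1 + 2i), (1 - 2i)}.
Expanding the product yields: p(z) = z^3 + 5·z^2 -9·z + 35.
Note conjugate pairs combine to real quadratics: (z − (1+2i))(z − (1−2i)) = z² − 2z + 5.
The resulting polynomial has degree 3 and real coefficients as required.

p(z) = z^3 + 5·z^2 -9·z + 35.


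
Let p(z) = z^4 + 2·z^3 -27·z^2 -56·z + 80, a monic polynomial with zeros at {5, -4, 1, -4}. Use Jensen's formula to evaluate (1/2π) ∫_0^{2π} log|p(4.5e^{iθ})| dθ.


Zeros: -4, -4, 1, 5; r = 4.5.
Inside |z| < r: -4, -4, 1. Outside (|z| ≥ r): 5.
p(0) = 80, so log|p(0)| = log(80) = 4.3820.
Apply Jensen: I(r) = log|p(0)| + Σ_k log(r/|z_k|), summed over zeros inside |z| < r.
  log(r/|z_k|) for z_k = -4: log(4.5/4) = 0.1178
  log(r/|z_k|) for z_k = 1: log(4.5/1) = 1.5041
  log(r/|z_k|) for z_k = -4: log(4.5/4) = 0.1178
  Outside zeros (5) contribute nothing to the Jensen sum.
Sum over inside zeros: 1.7396.
I(r) = log|p(0)| + (inside sum) = 4.3820 + 1.7396 = 6.1217.
Note: since some zeros are outside |z| ≤ r, the simplified n·log(r) form does NOT apply — only the inside zeros contribute.

I(r) ≈ 6.1217.


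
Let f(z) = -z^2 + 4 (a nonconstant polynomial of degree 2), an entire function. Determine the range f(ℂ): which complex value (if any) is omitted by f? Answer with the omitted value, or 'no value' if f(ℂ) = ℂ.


Little Picard bounds the complement of f(ℂ) to at most one point.
For every w ∈ ℂ, the equation p(z) − w = 0 is a nonconstant polynomial in z and hence has at least one root by the fundamental theorem of algebra. So p is surjective onto ℂ, omitting no value.

Omitted value: no value.


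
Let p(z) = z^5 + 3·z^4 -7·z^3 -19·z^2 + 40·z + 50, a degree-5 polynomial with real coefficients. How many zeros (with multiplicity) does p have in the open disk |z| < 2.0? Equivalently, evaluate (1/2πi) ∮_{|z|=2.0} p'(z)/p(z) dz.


The zeros of p are: (2 + 1i), (2 - 1i), (-3 + 1i), (-3 - 1i), -1.
Their magnitudes are: 2.236, 2.236, 3.162, 3.162, 1.
Zeros with |z| < R = 2.0: -1.
Count = 1.
By the argument principle, (1/2πi) ∮_{|z|=R} p'(z)/p(z) dz equals exactly this count.

Number of zeros inside |z| < 2.0: 1.


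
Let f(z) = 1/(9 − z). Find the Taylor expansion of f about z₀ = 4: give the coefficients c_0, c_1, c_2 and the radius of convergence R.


Let w = z − z₀, so z = z₀ + w.
Then 9 − z = 9 − (z₀ + w) = (9 − z₀) − w = 5 − w.
f(z) = 1/(5 − w) = (1/(5)) · 1/(1 − w/(5)) = Σ_{n≥0} w^n / (5)^(n+1).
So c_n = 1/(5)^(n+1):
  c_0 = 1/(5)^1 = 1/5.
  c_1 = 1/(5)^2 = 1/25.
  c_2 = 1/(5)^3 = 1/125.
The series is valid for |w/d| < 1, i.e. |z − z₀| < |d|.
Radius of convergence: R = |9 − z₀| = |5| = 5 (distance from z₀ to the singularity z = 9).

c_0 = 1/5, c_1 = 1/25, c_2 = 1/125; R = 5.


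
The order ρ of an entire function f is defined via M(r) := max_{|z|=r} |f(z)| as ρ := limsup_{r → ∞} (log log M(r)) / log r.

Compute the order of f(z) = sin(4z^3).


Write sin(w) = (e^{iw} ± e^{−iw})/(2 or 2i), so |sin(w)| ≤ e^{|w|}. With w = 4z^3, |w| ≤ 4r^3 + 0 on |z|=r, giving M(r) ≤ e^{4r^3 + 0} and ρ ≤ 3. For the lower bound, choose z on |z|=r with 4z^3 purely imaginary of modulus 4r^3; then |sin(4z^3)| grows like e^{4r^3}/2, so ρ ≥ 3. Hence ρ = 3.
Therefore ρ = 3.

Order ρ = 3.


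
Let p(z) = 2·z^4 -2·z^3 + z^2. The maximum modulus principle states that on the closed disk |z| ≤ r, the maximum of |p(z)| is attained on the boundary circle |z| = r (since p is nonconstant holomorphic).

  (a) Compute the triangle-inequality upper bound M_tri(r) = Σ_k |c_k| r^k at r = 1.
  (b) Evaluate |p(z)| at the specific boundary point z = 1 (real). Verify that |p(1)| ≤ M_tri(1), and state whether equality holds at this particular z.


Coefficients: c_0 = 0, c_1 = 0, c_2 = 1, c_3 = -2, c_4 = 2. Radius r = 1.
Part (a). Triangle bound: M_tri(r) = Σ_k |c_k| r^k
  = |0|·1^0 + |0|·1^1 + |1|·1^2 + |-2|·1^3 + |2|·1^4
  = 0 + 0 + 1 + 2 + 2 = 5.
This bounds M(r) := max_{|z|=r} |p(z)| from above; equality holds iff all terms c_k z^k can be made to align in phase at a single z on |z|=r.
Part (b). At z = 1 (real, on the circle |z| = r):
  p(1) = (0)·1^0 + (0)·1^1 + (1)·1^2 + (-2)·1^3 + (2)·1^4 = 1.
  |p(1)| = 1.
Check: |p(1)| = 1 ≤ 5 = M_tri(1). ✓ Equality does not hold at z = 1 (the coefficients have mixed signs, so the terms do not all align in phase there).

M_tri(1) = 5; |p(1)| = 1; equality at z=1: no.


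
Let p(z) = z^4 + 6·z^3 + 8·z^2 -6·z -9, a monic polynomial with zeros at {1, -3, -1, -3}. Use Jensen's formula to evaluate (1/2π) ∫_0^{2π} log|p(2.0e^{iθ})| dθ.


Zeros: -3, -3, -1, 1; r = 2.0.
Inside |z| < r: -1, 1. Outside (|z| ≥ r): -3, -3.
p(0) = -9, so log|p(0)| = log(9) = 2.1972.
Apply Jensen: I(r) = log|p(0)| + Σ_k log(r/|z_k|), summed over zeros inside |z| < r.
  log(r/|z_k|) for z_k = 1: log(2.0/1) = 0.6931
  log(r/|z_k|) for z_k = -1: log(2.0/1) = 0.6931
  Outside zeros (-3, -3) contribute nothing to the Jensen sum.
Sum over inside zeros: 1.3863.
I(r) = log|p(0)| + (inside sum) = 2.1972 + 1.3863 = 3.5835.
Note: since some zeros are outside |z| ≤ r, the simplified n·log(r) form does NOT apply — only the inside zeros contribute.

I(r) ≈ 3.5835.


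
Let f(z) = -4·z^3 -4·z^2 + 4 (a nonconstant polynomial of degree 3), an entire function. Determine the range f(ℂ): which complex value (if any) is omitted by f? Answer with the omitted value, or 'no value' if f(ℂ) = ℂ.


Little Picard bounds the complement of f(ℂ) to at most one point.
For every w ∈ ℂ, the equation p(z) − w = 0 is a nonconstant polynomial in z and hence has at least one root by the fundamental theorem of algebra. So p is surjective onto ℂ, omitting no value.

Omitted value: no value.


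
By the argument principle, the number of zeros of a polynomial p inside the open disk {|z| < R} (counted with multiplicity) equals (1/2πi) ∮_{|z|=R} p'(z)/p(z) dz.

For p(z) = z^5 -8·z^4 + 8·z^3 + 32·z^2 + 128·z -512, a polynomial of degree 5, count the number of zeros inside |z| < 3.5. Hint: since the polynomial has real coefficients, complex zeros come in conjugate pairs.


The zeros of p are: 4, (-2 + 2i), (-2 - 2i), 4, 4.
Their magnitudes are: 4, 2.828, 2.828, 4, 4.
Zeros with |z| < R = 3.5: (-2 + 2i), (-2 - 2i).
Count = 2.
By the argument principle, (1/2πi) ∮_{|z|=R} p'(z)/p(z) dz equals exactly this count.

Number of zeros inside |z| < 3.5: 2.


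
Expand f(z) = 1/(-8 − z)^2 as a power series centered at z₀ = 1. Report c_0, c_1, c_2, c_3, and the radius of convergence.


Let w = z − z₀, so z = z₀ + w.
Then -8 − z = -8 − (z₀ + w) = (-8 − z₀) − w = -9 − w.
f(z) = 1/(-9 − w)^2 = (1/(-9)^2) · (1 − w/(-9))^{−2}.
By the binomial series (1−u)^{−2} = Σ_{n≥0} C(n+1, 1) u^n for |u|<1, with u = w/(-9):
  c_n = C(n+1, 1) / (-9)^(n+2).
  c_0 = 1/(-9)^2 = 1/81.
  c_1 = 2/(-9)^3 = -2/729.
  c_2 = 3/(-9)^4 = 1/2187.
  c_3 = 4/(-9)^5 = -4/59049.
The series is valid for |w/d| < 1, i.e. |z − z₀| < |d|.
Radius of convergence: R = |-8 − z₀| = |-9| = 9 (distance from z₀ to the singularity z = -8).

c_0 = 1/81, c_1 = -2/729, c_2 = 1/2187, c_3 = -4/59049; R = 9.


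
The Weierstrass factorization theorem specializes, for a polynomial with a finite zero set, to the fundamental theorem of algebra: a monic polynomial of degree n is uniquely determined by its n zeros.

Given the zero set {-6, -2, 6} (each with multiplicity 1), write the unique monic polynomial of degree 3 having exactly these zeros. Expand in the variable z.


The polynomial is p(z) = ∏_{α ∈ S} (z − α), where S = {-6, -2, 6}.
Expanding the product yields: p(z) = z^3 + 2·z^2 -36·z -72.
The resulting polynomial has degree 3 and real coefficients as required.

p(z) = z^3 + 2·z^2 -36·z -72.


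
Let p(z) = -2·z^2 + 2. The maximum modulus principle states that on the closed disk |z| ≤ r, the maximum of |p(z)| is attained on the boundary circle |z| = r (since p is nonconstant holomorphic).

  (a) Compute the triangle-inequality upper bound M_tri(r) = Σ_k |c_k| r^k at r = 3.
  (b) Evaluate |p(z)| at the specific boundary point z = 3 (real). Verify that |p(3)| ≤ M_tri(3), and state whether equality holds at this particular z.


Coefficients: c_0 = 2, c_1 = 0, c_2 = -2. Radius r = 3.
Part (a). Triangle bound: M_tri(r) = Σ_k |c_k| r^k
  = |2|·3^0 + |0|·3^1 + |-2|·3^2
  = 2 + 0 + 18 = 20.
This bounds M(r) := max_{|z|=r} |p(z)| from above; equality holds iff all terms c_k z^k can be made to align in phase at a single z on |z|=r.
Part (b). At z = 3 (real, on the circle |z| = r):
  p(3) = (2)·3^0 + (0)·3^1 + (-2)·3^2 = -16.
  |p(3)| = 16.
Check: |p(3)| = 16 ≤ 20 = M_tri(3). ✓ Equality does not hold at z = 3 (the coefficients have mixed signs, so the terms do not all align in phase there).

M_tri(3) = 20; |p(3)| = 16; equality at z=3: no.


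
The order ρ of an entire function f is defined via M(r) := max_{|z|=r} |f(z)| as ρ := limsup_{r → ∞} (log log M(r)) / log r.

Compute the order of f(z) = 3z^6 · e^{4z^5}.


M(r) = max_{|z|=r} |3|·|z|^6·|e^{4z^5}| = 3·r^6 · e^{4r^5} (the factors attain their maxima compatibly on |z|=r). Then log M(r) = log 3 + 6·log r + 4r^5, dominated by the last term, so log log M(r) ~ 5·log r. The polynomial factor 3z^6 contributes only a log r term and does not affect the order. ρ = 5.
Therefore ρ = 5.

Order ρ = 5.


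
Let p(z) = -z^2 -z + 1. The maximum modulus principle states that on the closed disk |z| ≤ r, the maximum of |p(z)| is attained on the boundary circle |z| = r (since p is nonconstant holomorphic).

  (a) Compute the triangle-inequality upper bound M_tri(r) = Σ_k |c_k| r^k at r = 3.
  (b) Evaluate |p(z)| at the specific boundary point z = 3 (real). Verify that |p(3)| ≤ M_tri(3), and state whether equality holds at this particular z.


Coefficients: c_0 = 1, c_1 = -1, c_2 = -1. Radius r = 3.
Part (a). Triangle bound: M_tri(r) = Σ_k |c_k| r^k
  = |1|·3^0 + |-1|·3^1 + |-1|·3^2
  = 1 + 3 + 9 = 13.
This bounds M(r) := max_{|z|=r} |p(z)| from above; equality holds iff all terms c_k z^k can be made to align in phase at a single z on |z|=r.
Part (b). At z = 3 (real, on the circle |z| = r):
  p(3) = (1)·3^0 + (-1)·3^1 + (-1)·3^2 = -11.
  |p(3)| = 11.
Check: |p(3)| = 11 ≤ 13 = M_tri(3). ✓ Equality does not hold at z = 3 (the coefficients have mixed signs, so the terms do not all align in phase there).

M_tri(3) = 13; |p(3)| = 11; equality at z=3: no.


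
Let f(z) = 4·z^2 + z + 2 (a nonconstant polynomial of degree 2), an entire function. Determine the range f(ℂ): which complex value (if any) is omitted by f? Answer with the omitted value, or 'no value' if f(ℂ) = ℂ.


Little Picard bounds the complement of f(ℂ) to at most one point.
For every w ∈ ℂ, the equation p(z) − w = 0 is a nonconstant polynomial in z and hence has at least one root by the fundamental theorem of algebra. So p is surjective onto ℂ, omitting no value.

Omitted value: no value.


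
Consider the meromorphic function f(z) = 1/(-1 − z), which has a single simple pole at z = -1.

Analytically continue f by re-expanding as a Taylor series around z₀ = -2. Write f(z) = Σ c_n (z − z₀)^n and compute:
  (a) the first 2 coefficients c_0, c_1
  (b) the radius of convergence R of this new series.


Let w = z − z₀, so z = z₀ + w.
Then -1 − z = -1 − (z₀ + w) = (-1 − z₀) − w = 1 − w.
f(z) = 1/(1 − w) = (1/(1)) · 1/(1 − w/(1)) = Σ_{n≥0} w^n / (1)^(n+1).
So c_n = 1/(1)^(n+1):
  c_0 = 1/(1)^1 = 1.
  c_1 = 1/(1)^2 = 1.
The series is valid for |w/d| < 1, i.e. |z − z₀| < |d|.
Radius of convergence: R = |-1 − z₀| = |1| = 1 (distance from z₀ to the singularity z = -1).

c_0 = 1, c_1 = 1; R = 1.


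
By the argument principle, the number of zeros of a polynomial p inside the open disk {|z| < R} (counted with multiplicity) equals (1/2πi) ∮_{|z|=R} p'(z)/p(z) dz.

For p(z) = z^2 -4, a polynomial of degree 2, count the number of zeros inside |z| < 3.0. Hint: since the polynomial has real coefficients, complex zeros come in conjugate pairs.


The zeros of p are: 2, -2.
Their magnitudes are: 2, 2.
Zeros with |z| < R = 3.0: 2, -2.
Count = 2.
By the argument principle, (1/2πi) ∮_{|z|=R} p'(z)/p(z) dz equals exactly this count.

Number of zeros inside |z| < 3.0: 2.


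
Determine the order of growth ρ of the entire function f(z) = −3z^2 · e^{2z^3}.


M(r) = max_{|z|=r} |-3|·|z|^2·|e^{2z^3}| = 3·r^2 · e^{2r^3} (the factors attain their maxima compatibly on |z|=r). Then log M(r) = log 3 + 2·log r + 2r^3, dominated by the last term, so log log M(r) ~ 3·log r. The polynomial factor -3z^2 contributes only a log r term and does not affect the order. ρ = 3.
Therefore ρ = 3.

Order ρ = 3.


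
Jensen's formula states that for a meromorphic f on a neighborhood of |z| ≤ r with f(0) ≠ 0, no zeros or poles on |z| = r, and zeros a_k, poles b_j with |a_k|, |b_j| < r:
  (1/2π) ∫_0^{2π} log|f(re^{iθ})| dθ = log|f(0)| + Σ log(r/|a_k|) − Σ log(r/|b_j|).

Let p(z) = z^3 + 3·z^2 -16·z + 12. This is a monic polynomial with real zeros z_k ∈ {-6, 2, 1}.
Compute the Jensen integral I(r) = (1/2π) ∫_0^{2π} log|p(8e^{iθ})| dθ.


Zeros: -6, 1, 2; r = 8.
Inside |z| < r: -6, 1, 2. Outside (|z| ≥ r): ∅.
p(0) = 12, so log|p(0)| = log(12) = 2.4849.
Apply Jensen: I(r) = log|p(0)| + Σ_k log(r/|z_k|), summed over zeros inside |z| < r.
  log(r/|z_k|) for z_k = -6: log(8/6) = 0.2877
  log(r/|z_k|) for z_k = 2: log(8/2) = 1.3863
  log(r/|z_k|) for z_k = 1: log(8/1) = 2.0794
Sum over inside zeros: 3.7534.
I(r) = log|p(0)| + (inside sum) = 2.4849 + 3.7534 = 6.2383.
Closed form (all zeros inside, monic): I(r) = n·log(r) = 3·log(8) = 6.2383. ✓

I(r) ≈ 6.2383.
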